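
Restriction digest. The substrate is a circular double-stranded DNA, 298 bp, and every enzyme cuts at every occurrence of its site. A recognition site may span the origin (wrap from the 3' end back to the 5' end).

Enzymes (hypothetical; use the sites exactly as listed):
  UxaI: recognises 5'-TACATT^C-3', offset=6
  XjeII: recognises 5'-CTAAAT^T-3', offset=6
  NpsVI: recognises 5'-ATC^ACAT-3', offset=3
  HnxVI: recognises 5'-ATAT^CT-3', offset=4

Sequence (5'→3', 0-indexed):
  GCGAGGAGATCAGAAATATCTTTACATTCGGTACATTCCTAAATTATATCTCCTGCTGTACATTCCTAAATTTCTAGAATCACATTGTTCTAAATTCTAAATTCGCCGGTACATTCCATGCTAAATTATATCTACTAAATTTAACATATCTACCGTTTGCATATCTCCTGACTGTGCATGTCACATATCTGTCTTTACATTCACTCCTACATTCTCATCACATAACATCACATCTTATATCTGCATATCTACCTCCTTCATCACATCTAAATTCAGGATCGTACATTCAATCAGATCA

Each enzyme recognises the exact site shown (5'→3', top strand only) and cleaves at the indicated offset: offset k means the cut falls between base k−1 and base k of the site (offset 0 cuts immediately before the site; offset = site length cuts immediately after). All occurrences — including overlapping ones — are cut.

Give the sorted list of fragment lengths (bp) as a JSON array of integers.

[5,5,6,7,7,7,8,9,9,9,9,10,10,10,11,11,12,13,13,14,14,15,15,15,24,30]

Site scan:
  UxaI (TACATTC, off=6): starts [22, 31, 58, 109, 195, 207, 281] → cuts [28, 37, 64, 115, 201, 213, 287]
  XjeII (CTAAATT, off=6): starts [38, 65, 89, 96, 120, 134, 266] → cuts [44, 71, 95, 102, 126, 140, 272]
  NpsVI (ATCACAT, off=3): starts [78, 216, 226, 259] → cuts [81, 219, 229, 262]
  HnxVI (ATATCT, off=4): starts [15, 45, 127, 145, 160, 184, 236, 244] → cuts [19, 49, 131, 149, 164, 188, 240, 248]

All cut coordinates (distinct, sorted): [19, 28, 37, 44, 49, 64, 71, 81, 95, 102, 115, 126, 131, 140, 149, 164, 188, 201, 213, 219, 229, 240, 248, 262, 272, 287]

Fragments:
  19→28: 9 bp
  28→37: 9 bp
  37→44: 7 bp
  44→49: 5 bp
  49→64: 15 bp
  64→71: 7 bp
  71→81: 10 bp
  81→95: 14 bp
  95→102: 7 bp
  102→115: 13 bp
  115→126: 11 bp
  126→131: 5 bp
  131→140: 9 bp
  140→149: 9 bp
  149→164: 15 bp
  164→188: 24 bp
  188→201: 13 bp
  201→213: 12 bp
  213→219: 6 bp
  219→229: 10 bp
  229→240: 11 bp
  240→248: 8 bp
  248→262: 14 bp
  262→272: 10 bp
  272→287: 15 bp
  287→19 (wrap): 298-287+19 = 30 bp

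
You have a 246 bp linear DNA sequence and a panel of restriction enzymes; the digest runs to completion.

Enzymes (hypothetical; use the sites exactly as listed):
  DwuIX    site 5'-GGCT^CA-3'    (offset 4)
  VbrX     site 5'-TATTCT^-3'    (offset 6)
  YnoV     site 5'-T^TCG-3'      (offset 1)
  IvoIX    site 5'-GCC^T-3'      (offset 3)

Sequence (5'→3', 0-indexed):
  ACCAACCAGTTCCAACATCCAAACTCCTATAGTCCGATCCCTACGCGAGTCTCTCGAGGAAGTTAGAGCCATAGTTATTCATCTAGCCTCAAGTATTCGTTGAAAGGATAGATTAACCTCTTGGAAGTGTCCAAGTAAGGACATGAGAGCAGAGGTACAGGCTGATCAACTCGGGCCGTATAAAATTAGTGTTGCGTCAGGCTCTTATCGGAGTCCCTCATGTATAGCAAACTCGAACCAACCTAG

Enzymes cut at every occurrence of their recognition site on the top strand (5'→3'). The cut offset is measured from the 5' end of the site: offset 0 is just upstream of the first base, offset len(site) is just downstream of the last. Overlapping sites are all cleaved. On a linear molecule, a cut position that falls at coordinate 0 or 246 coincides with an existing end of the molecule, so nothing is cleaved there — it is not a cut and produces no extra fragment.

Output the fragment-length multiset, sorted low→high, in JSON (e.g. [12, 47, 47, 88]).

[8,88,150]

Per-enzyme occurrences:
  DwuIX (GGCTCA, off=4): no sites
  VbrX (TATTCT, off=6): no sites
  YnoV TTCG/1: at [95] ⇒ [96]
  IvoIX GCCT/3: at [85] ⇒ [88]

Pooled cuts: [88, 96]

Fragments:
  [0,88): 88 bp
  [88,96): 8 bp
  [96,246): 150 bp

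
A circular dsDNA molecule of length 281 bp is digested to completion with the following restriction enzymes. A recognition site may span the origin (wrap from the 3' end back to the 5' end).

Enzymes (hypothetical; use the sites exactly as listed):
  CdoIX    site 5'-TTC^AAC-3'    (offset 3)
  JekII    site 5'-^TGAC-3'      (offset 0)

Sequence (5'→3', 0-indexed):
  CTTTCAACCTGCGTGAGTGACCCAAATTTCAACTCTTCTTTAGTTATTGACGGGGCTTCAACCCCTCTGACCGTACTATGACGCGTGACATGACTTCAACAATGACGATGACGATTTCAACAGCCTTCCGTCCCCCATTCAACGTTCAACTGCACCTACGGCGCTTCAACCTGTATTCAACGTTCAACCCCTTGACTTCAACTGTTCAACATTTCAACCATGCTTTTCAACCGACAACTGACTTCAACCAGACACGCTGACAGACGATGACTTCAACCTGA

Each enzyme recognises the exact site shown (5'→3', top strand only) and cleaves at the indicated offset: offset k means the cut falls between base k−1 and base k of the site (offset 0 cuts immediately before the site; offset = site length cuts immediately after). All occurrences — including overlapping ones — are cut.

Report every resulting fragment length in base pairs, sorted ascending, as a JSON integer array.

[4,5,5,6,7,7,7,7,7,7,7,7,8,8,8,8,10,10,10,11,11,12,12,12,13,13,17,20,22]

Site scan:
  CdoIX (TTCAAC, off=3): starts [2, 27, 56, 94, 115, 137, 144, 164, 175, 182, 196, 204, 212, 225, 242, 271] → cuts [5, 30, 59, 97, 118, 140, 147, 167, 178, 185, 199, 207, 215, 228, 245, 274]
  JekII (TGAC, off=0): starts [17, 47, 67, 78, 85, 90, 102, 108, 192, 238, 257, 267, 278] → cuts [17, 47, 67, 78, 85, 90, 102, 108, 192, 238, 257, 267, 278]

Pooled cuts: [5, 17, 30, 47, 59, 67, 78, 85, 90, 97, 102, 108, 118, 140, 147, 167, 178, 185, 192, 199, 207, 215, 228, 238, 245, 257, 267, 274, 278]

Fragment lengths:
  5→17: 12 bp
  17→30: 13 bp
  30→47: 17 bp
  47→59: 12 bp
  59→67: 8 bp
  67→78: 11 bp
  78→85: 7 bp
  85→90: 5 bp
  90→97: 7 bp
  97→102: 5 bp
  102→108: 6 bp
  108→118: 10 bp
  118→140: 22 bp
  140→147: 7 bp
  147→167: 20 bp
  167→178: 11 bp
  178→185: 7 bp
  185→192: 7 bp
  192→199: 7 bp
  199→207: 8 bp
  207→215: 8 bp
  215→228: 13 bp
  228→238: 10 bp
  238→245: 7 bp
  245→257: 12 bp
  257→267: 10 bp
  267→274: 7 bp
  274→278: 4 bp
  278→5 (wrap): 281-278+5 = 8 bp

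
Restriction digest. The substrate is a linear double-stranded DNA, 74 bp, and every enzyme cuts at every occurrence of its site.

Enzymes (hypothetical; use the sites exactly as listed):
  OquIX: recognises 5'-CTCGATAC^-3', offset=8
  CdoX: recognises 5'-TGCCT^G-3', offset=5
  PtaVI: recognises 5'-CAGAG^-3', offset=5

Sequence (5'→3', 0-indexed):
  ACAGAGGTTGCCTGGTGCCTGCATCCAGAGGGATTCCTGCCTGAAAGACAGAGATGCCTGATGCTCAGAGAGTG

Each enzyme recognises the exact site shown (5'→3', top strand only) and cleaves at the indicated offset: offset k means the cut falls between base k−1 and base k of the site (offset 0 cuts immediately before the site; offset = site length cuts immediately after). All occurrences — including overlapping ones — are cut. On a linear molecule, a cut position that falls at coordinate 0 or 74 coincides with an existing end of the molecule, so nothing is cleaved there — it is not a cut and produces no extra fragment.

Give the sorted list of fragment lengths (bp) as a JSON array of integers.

[4,6,6,7,7,10,11,11,12]

Site scan:
  OquIX (CTCGATAC, off=8): no sites
  CdoX TGCCTG/5: at [8, 15, 37, 54] ⇒ [13, 20, 42, 59]
  PtaVI CAGAG/5: at [1, 25, 48, 65] ⇒ [6, 30, 53, 70]

All cut coordinates (distinct, sorted): [6, 13, 20, 30, 42, 53, 59, 70]

Fragment lengths:
  [0,6): 6 bp
  [6,13): 7 bp
  [13,20): 7 bp
  [20,30): 10 bp
  [30,42): 12 bp
  [42,53): 11 bp
  [53,59): 6 bp
  [59,70): 11 bp
  [70,74): 4 bp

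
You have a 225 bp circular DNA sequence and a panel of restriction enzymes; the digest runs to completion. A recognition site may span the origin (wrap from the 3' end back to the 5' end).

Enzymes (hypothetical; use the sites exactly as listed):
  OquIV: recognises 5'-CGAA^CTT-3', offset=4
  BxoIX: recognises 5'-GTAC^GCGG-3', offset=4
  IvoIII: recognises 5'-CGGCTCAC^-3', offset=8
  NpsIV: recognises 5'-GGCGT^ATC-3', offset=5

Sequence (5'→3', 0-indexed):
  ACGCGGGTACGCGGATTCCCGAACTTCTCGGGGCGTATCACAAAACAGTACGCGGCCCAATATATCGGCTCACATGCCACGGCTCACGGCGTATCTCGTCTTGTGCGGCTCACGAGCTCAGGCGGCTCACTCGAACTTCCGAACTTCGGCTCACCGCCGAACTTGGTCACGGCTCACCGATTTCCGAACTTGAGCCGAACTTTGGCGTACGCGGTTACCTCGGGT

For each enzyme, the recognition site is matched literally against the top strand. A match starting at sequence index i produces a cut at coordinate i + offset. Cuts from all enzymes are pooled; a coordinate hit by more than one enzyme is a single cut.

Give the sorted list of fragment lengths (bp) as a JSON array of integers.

Per-enzyme occurrences:
  OquIV (CGAACTT, off=4): starts [19, 131, 139, 157, 184, 195] → cuts [23, 135, 143, 161, 188, 199]
  BxoIX (GTACGCGG, off=4): starts [6, 47, 206, 223] → cuts [2, 10, 51, 210]
  IvoIII (CGGCTCAC, off=8): starts [65, 79, 105, 122, 146, 169] → cuts [73, 87, 113, 130, 154, 177]
  NpsIV (GGCGTATC, off=5): starts [31, 87] → cuts [36, 92]

All cut coordinates (distinct, sorted): [2, 10, 23, 36, 51, 73, 87, 92, 113, 130, 135, 143, 154, 161, 177, 188, 199, 210]

Fragment lengths:
  2→10: 8 bp
  10→23: 13 bp
  23→36: 13 bp
  36→51: 15 bp
  51→73: 22 bp
  73→87: 14 bp
  87→92: 5 bp
  92→113: 21 bp
  113→130: 17 bp
  130→135: 5 bp
  135→143: 8 bp
  143→154: 11 bp
  154→161: 7 bp
  161→177: 16 bp
  177→188: 11 bp
  188→199: 11 bp
  199→210: 11 bp
  210→2 (wrap): 225-210+2 = 17 bp

[5,5,7,8,8,11,11,11,11,13,13,14,15,16,17,17,21,22]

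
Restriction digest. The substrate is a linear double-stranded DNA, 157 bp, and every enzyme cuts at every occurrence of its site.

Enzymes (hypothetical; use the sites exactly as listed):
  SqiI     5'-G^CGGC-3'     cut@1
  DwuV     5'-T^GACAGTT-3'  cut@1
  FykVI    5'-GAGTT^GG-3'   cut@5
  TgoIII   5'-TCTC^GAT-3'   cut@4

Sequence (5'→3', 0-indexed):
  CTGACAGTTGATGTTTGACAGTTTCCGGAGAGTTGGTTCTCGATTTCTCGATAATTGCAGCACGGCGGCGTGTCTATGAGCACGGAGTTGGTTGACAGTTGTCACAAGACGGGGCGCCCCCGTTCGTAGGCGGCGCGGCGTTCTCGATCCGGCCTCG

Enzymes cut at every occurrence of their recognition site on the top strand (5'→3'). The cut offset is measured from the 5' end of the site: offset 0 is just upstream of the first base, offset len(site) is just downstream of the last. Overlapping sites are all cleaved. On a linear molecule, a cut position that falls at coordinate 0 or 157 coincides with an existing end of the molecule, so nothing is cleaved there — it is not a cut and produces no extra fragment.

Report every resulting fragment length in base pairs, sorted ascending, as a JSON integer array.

[2,4,5,7,8,10,12,14,16,18,24,37]

Scan for sites:
  SqiI GCGGC/1: at [64, 129, 134] ⇒ [65, 130, 135]
  DwuV TGACAGTT/1: at [1, 15, 92] ⇒ [2, 16, 93]
  FykVI GAGTTGG/5: at [29, 84] ⇒ [34, 89]
  TgoIII TCTCGAT/4: at [37, 45, 141] ⇒ [41, 49, 145]

Pooled cuts: [2, 16, 34, 41, 49, 65, 89, 93, 130, 135, 145]

Fragments:
  [0,2): 2 bp
  [2,16): 14 bp
  [16,34): 18 bp
  [34,41): 7 bp
  [41,49): 8 bp
  [49,65): 16 bp
  [65,89): 24 bp
  [89,93): 4 bp
  [93,130): 37 bp
  [130,135): 5 bp
  [135,145): 10 bp
  [145,157): 12 bp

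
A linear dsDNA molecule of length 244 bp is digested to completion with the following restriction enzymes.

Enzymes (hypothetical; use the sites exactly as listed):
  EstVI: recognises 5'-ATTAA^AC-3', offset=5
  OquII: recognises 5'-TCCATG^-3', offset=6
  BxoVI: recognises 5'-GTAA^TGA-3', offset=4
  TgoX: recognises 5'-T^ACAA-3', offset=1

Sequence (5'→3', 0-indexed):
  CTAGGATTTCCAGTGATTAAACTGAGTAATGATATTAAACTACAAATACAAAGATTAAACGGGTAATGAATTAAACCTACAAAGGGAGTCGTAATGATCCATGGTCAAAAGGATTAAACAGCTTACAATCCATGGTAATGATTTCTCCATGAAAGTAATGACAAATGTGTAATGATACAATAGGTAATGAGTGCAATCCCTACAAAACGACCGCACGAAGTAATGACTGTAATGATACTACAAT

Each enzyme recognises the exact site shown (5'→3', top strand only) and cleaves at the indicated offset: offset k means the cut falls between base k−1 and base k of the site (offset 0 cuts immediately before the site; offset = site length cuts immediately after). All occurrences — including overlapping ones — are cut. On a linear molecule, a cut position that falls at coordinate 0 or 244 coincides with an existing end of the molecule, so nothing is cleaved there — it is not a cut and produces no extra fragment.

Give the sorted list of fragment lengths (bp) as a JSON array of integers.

Scan for sites:
  EstVI ATTAAAC/5: at [15, 33, 53, 69, 112] ⇒ [20, 38, 58, 74, 117]
  OquII TCCATG/6: at [97, 128, 145] ⇒ [103, 134, 151]
  BxoVI GTAATGA/4: at [25, 62, 90, 134, 154, 168, 183, 219, 228] ⇒ [29, 66, 94, 138, 158, 172, 187, 223, 232]
  TgoX TACAA/1: at [40, 46, 77, 123, 175, 200, 238] ⇒ [41, 47, 78, 124, 176, 201, 239]

All cut coordinates (distinct, sorted): [20, 29, 38, 41, 47, 58, 66, 74, 78, 94, 103, 117, 124, 134, 138, 151, 158, 172, 176, 187, 201, 223, 232, 239]

Fragments:
  [0,20): 20 bp
  [20,29): 9 bp
  [29,38): 9 bp
  [38,41): 3 bp
  [41,47): 6 bp
  [47,58): 11 bp
  [58,66): 8 bp
  [66,74): 8 bp
  [74,78): 4 bp
  [78,94): 16 bp
  [94,103): 9 bp
  [103,117): 14 bp
  [117,124): 7 bp
  [124,134): 10 bp
  [134,138): 4 bp
  [138,151): 13 bp
  [151,158): 7 bp
  [158,172): 14 bp
  [172,176): 4 bp
  [176,187): 11 bp
  [187,201): 14 bp
  [201,223): 22 bp
  [223,232): 9 bp
  [232,239): 7 bp
  [239,244): 5 bp

[3,4,4,4,5,6,7,7,7,8,8,9,9,9,9,10,11,11,13,14,14,14,16,20,22]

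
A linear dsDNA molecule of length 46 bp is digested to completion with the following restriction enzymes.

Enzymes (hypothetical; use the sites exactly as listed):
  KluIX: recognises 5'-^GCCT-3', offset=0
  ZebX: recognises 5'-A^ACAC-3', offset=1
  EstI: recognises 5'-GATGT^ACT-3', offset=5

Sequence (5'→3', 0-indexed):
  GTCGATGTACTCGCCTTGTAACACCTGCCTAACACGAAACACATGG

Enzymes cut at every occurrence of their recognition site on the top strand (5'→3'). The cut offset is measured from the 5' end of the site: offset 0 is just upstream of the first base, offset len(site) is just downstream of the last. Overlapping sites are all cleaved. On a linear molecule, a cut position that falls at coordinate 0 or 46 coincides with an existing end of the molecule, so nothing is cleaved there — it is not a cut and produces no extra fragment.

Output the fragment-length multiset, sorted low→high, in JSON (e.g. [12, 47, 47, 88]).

Site scan:
  KluIX (GCCT, off=0): starts [12, 26] → cuts [12, 26]
  ZebX (AACAC, off=1): starts [19, 30, 37] → cuts [20, 31, 38]
  EstI (GATGTACT, off=5): starts [3] → cuts [8]

Pooled cuts: [8, 12, 20, 26, 31, 38]

Fragments:
  [0,8): 8 bp
  [8,12): 4 bp
  [12,20): 8 bp
  [20,26): 6 bp
  [26,31): 5 bp
  [31,38): 7 bp
  [38,46): 8 bp

[4,5,6,7,8,8,8]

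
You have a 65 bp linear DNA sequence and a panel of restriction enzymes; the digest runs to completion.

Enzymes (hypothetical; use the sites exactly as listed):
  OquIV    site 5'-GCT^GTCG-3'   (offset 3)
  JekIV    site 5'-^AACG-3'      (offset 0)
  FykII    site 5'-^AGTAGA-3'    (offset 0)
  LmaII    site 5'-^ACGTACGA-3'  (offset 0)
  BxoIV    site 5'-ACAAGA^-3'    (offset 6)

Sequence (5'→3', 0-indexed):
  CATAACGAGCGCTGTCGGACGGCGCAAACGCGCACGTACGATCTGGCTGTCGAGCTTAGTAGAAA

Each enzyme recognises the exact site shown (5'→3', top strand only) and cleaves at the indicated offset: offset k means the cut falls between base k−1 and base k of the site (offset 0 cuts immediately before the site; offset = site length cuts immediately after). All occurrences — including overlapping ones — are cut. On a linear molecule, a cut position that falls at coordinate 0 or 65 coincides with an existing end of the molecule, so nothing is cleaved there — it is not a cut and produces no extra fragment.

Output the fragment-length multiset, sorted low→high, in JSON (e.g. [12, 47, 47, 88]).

[3,7,8,9,10,13,15]

Scan for sites:
  OquIV GCTGTCG/3: at [10, 45] ⇒ [13, 48]
  JekIV AACG/0: at [3, 26] ⇒ [3, 26]
  FykII AGTAGA/0: at [57] ⇒ [57]
  LmaII ACGTACGA/0: at [33] ⇒ [33]
  BxoIV (ACAAGA, off=6): no sites

All cut coordinates (distinct, sorted): [3, 13, 26, 33, 48, 57]

Fragment lengths:
  [0,3): 3 bp
  [3,13): 10 bp
  [13,26): 13 bp
  [26,33): 7 bp
  [33,48): 15 bp
  [48,57): 9 bp
  [57,65): 8 bp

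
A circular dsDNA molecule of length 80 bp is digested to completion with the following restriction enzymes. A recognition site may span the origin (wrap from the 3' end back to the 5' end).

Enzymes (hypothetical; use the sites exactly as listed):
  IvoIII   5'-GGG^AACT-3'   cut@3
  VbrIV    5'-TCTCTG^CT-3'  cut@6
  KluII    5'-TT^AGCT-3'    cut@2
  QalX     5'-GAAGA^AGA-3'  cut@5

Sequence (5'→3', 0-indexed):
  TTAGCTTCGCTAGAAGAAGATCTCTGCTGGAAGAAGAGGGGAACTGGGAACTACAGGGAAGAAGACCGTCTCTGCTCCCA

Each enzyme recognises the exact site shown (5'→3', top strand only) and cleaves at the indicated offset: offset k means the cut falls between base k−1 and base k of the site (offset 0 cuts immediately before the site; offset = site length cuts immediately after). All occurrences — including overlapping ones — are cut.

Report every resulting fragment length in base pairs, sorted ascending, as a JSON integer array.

[7,7,8,8,9,12,14,15]

Per-enzyme occurrences:
  IvoIII (GGGAACT, off=3): starts [38, 45] → cuts [41, 48]
  VbrIV (TCTCTGCT, off=6): starts [20, 68] → cuts [26, 74]
  KluII (TTAGCT, off=2): starts [0] → cuts [2]
  QalX (GAAGAAGA, off=5): starts [12, 29, 57] → cuts [17, 34, 62]

Pooled cuts: [2, 17, 26, 34, 41, 48, 62, 74]

Fragment lengths:
  2→17: 15 bp
  17→26: 9 bp
  26→34: 8 bp
  34→41: 7 bp
  41→48: 7 bp
  48→62: 14 bp
  62→74: 12 bp
  74→2 (wrap): 80-74+2 = 8 bp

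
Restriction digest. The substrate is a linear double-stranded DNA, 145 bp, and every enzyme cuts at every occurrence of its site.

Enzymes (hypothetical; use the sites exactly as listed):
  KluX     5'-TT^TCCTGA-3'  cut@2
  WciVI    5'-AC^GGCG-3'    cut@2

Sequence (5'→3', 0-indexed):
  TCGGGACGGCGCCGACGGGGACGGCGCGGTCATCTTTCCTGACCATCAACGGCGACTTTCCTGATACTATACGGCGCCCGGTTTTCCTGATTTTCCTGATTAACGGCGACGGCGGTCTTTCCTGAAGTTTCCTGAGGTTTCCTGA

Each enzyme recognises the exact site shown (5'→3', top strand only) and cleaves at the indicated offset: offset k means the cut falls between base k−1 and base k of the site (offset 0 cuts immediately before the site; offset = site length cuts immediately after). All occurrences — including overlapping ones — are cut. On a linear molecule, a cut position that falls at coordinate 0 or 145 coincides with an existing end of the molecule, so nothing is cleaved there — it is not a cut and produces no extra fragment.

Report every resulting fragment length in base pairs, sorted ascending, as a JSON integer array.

[6,6,7,8,9,9,10,10,11,12,14,14,14,15]

Per-enzyme occurrences:
  KluX TTTCCTGA/2: at [34, 56, 82, 91, 117, 127, 137] ⇒ [36, 58, 84, 93, 119, 129, 139]
  WciVI ACGGCG/2: at [5, 20, 48, 70, 102, 108] ⇒ [7, 22, 50, 72, 104, 110]

Pooled cuts: [7, 22, 36, 50, 58, 72, 84, 93, 104, 110, 119, 129, 139]

Fragment lengths:
  [0,7): 7 bp
  [7,22): 15 bp
  [22,36): 14 bp
  [36,50): 14 bp
  [50,58): 8 bp
  [58,72): 14 bp
  [72,84): 12 bp
  [84,93): 9 bp
  [93,104): 11 bp
  [104,110): 6 bp
  [110,119): 9 bp
  [119,129): 10 bp
  [129,139): 10 bp
  [139,145): 6 bp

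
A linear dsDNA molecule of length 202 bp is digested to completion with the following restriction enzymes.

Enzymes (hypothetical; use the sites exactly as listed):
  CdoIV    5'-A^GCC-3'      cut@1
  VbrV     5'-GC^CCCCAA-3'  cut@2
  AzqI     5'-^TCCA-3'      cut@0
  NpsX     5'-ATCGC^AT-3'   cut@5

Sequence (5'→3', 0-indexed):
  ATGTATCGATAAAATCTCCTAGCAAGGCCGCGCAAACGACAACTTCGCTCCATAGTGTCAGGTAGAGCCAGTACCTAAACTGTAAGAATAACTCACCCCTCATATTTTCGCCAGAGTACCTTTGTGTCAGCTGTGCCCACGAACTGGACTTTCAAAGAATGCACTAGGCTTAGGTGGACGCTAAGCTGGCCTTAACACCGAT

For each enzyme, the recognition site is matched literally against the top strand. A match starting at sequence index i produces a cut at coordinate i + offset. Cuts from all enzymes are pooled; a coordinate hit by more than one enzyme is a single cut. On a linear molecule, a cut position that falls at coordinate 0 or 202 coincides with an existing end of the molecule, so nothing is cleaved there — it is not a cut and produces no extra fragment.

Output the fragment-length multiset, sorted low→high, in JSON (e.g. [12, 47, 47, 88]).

Scan for sites:
  CdoIV (AGCC, off=1): starts [65] → cuts [66]
  VbrV (GCCCCCAA, off=2): no sites
  AzqI (TCCA, off=0): starts [48] → cuts [48]
  NpsX (ATCGCAT, off=5): no sites

Pooled cuts: [48, 66]

Fragment lengths:
  [0,48): 48 bp
  [48,66): 18 bp
  [66,202): 136 bp

[18,48,136]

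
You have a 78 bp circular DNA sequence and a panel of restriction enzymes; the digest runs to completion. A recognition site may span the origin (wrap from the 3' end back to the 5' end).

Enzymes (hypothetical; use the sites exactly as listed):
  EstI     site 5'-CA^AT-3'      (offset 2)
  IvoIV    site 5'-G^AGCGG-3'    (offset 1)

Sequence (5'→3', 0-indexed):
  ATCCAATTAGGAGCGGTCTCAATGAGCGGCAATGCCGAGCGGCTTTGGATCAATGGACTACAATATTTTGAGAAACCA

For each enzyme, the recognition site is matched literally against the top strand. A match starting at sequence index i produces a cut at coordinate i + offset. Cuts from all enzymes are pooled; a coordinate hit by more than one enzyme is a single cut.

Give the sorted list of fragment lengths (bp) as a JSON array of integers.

[3,5,6,6,7,10,10,15,16]

Per-enzyme occurrences:
  EstI CAAT/2: at [3, 19, 29, 50, 60, 76] ⇒ [0, 5, 21, 31, 52, 62]
  IvoIV GAGCGG/1: at [10, 23, 36] ⇒ [11, 24, 37]

All cut coordinates (distinct, sorted): [0, 5, 11, 21, 24, 31, 37, 52, 62]

Fragments:
  0→5: 5 bp
  5→11: 6 bp
  11→21: 10 bp
  21→24: 3 bp
  24→31: 7 bp
  31→37: 6 bp
  37→52: 15 bp
  52→62: 10 bp
  62→0 (wrap): 78-62+0 = 16 bp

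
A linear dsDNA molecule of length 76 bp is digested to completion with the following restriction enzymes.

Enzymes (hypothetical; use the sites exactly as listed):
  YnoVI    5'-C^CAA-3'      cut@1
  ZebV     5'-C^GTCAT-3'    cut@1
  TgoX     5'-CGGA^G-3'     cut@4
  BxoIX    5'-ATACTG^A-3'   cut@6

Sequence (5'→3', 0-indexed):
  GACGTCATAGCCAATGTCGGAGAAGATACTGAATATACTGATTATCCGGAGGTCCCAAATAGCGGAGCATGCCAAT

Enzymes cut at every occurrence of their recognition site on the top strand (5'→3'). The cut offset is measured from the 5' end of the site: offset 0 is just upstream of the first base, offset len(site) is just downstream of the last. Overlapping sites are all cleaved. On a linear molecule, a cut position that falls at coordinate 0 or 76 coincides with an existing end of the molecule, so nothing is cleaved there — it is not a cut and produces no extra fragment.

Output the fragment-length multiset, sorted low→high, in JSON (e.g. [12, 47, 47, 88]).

[3,4,5,6,8,9,10,10,10,11]

Scan for sites:
  YnoVI CCAA/1: at [10, 54, 71] ⇒ [11, 55, 72]
  ZebV CGTCAT/1: at [2] ⇒ [3]
  TgoX CGGAG/4: at [17, 46, 62] ⇒ [21, 50, 66]
  BxoIX ATACTGA/6: at [25, 34] ⇒ [31, 40]

Pooled cuts: [3, 11, 21, 31, 40, 50, 55, 66, 72]

Fragment lengths:
  [0,3): 3 bp
  [3,11): 8 bp
  [11,21): 10 bp
  [21,31): 10 bp
  [31,40): 9 bp
  [40,50): 10 bp
  [50,55): 5 bp
  [55,66): 11 bp
  [66,72): 6 bp
  [72,76): 4 bp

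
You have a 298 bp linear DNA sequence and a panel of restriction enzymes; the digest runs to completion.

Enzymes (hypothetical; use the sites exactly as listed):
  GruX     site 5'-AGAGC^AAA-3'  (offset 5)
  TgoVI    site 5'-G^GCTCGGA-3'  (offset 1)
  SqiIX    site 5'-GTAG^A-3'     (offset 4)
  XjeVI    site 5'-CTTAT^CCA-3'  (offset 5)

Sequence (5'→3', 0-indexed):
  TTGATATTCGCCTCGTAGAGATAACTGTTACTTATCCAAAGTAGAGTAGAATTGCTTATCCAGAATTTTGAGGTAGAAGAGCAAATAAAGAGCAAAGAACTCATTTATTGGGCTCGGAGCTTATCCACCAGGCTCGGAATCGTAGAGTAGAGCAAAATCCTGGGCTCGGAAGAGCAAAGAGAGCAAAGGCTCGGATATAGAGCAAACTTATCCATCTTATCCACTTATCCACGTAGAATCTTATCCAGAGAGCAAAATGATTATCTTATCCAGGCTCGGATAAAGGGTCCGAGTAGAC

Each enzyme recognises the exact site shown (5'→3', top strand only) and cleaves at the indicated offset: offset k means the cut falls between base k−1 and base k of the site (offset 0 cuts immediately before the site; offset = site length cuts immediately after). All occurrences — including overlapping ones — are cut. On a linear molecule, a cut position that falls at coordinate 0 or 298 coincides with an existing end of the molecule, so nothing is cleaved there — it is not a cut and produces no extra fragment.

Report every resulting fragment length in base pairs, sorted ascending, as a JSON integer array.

Scan for sites:
  GruX (AGAGCAAA, off=5): starts [77, 88, 148, 170, 179, 198, 248] → cuts [82, 93, 153, 175, 184, 203, 253]
  TgoVI (GGCTCGGA, off=1): starts [110, 130, 162, 187, 272] → cuts [111, 131, 163, 188, 273]
  SqiIX (GTAGA, off=4): starts [14, 40, 45, 72, 141, 146, 232, 292] → cuts [18, 44, 49, 76, 145, 150, 236, 296]
  XjeVI (CTTATCCA, off=5): starts [30, 54, 119, 206, 215, 223, 239, 264] → cuts [35, 59, 124, 211, 220, 228, 244, 269]

Pooled cuts: [18, 35, 44, 49, 59, 76, 82, 93, 111, 124, 131, 145, 150, 153, 163, 175, 184, 188, 203, 211, 220, 228, 236, 244, 253, 269, 273, 296]

Fragment lengths:
  [0,18): 18 bp
  [18,35): 17 bp
  [35,44): 9 bp
  [44,49): 5 bp
  [49,59): 10 bp
  [59,76): 17 bp
  [76,82): 6 bp
  [82,93): 11 bp
  [93,111): 18 bp
  [111,124): 13 bp
  [124,131): 7 bp
  [131,145): 14 bp
  [145,150): 5 bp
  [150,153): 3 bp
  [153,163): 10 bp
  [163,175): 12 bp
  [175,184): 9 bp
  [184,188): 4 bp
  [188,203): 15 bp
  [203,211): 8 bp
  [211,220): 9 bp
  [220,228): 8 bp
  [228,236): 8 bp
  [236,244): 8 bp
  [244,253): 9 bp
  [253,269): 16 bp
  [269,273): 4 bp
  [273,296): 23 bp
  [296,298): 2 bp

[2,3,4,4,5,5,6,7,8,8,8,8,9,9,9,9,10,10,11,12,13,14,15,16,17,17,18,18,23]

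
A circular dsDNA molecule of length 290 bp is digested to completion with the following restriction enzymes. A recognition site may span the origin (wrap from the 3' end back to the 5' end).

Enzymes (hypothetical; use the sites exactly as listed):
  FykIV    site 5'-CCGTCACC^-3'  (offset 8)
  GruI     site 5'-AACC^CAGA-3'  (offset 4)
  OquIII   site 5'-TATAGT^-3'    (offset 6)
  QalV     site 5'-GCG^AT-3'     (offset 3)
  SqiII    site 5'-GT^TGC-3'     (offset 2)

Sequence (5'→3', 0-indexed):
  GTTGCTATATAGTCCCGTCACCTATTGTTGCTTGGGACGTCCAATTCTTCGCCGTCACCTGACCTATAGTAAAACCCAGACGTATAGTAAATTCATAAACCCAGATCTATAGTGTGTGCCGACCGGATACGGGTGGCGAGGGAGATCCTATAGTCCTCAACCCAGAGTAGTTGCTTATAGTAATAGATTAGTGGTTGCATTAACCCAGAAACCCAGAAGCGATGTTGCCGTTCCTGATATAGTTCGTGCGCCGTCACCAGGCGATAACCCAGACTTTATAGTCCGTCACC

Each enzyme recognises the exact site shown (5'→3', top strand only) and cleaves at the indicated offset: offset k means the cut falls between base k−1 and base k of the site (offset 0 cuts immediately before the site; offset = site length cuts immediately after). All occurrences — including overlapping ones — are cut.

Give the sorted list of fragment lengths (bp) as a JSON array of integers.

[2,4,5,6,6,6,8,8,8,8,9,9,10,10,11,11,12,12,13,13,14,15,18,31,41]

Site scan:
  FykIV (CCGTCACC, off=8): starts [14, 51, 250, 282] → cuts [0, 22, 59, 258]
  GruI (AACCCAGA, off=4): starts [72, 97, 158, 201, 209, 265] → cuts [76, 101, 162, 205, 213, 269]
  OquIII (TATAGT, off=6): starts [7, 64, 82, 107, 148, 175, 237, 276] → cuts [13, 70, 88, 113, 154, 181, 243, 282]
  QalV (GCGAT, off=3): starts [218, 260] → cuts [221, 263]
  SqiII (GTTGC, off=2): starts [0, 26, 169, 193, 223] → cuts [2, 28, 171, 195, 225]

Pooled cuts: [0, 2, 13, 22, 28, 59, 70, 76, 88, 101, 113, 154, 162, 171, 181, 195, 205, 213, 221, 225, 243, 258, 263, 269, 282]

Fragment lengths:
  0→2: 2 bp
  2→13: 11 bp
  13→22: 9 bp
  22→28: 6 bp
  28→59: 31 bp
  59→70: 11 bp
  70→76: 6 bp
  76→88: 12 bp
  88→101: 13 bp
  101→113: 12 bp
  113→154: 41 bp
  154→162: 8 bp
  162→171: 9 bp
  171→181: 10 bp
  181→195: 14 bp
  195→205: 10 bp
  205→213: 8 bp
  213→221: 8 bp
  221→225: 4 bp
  225→243: 18 bp
  243→258: 15 bp
  258→263: 5 bp
  263→269: 6 bp
  269→282: 13 bp
  282→0 (wrap): 290-282+0 = 8 bp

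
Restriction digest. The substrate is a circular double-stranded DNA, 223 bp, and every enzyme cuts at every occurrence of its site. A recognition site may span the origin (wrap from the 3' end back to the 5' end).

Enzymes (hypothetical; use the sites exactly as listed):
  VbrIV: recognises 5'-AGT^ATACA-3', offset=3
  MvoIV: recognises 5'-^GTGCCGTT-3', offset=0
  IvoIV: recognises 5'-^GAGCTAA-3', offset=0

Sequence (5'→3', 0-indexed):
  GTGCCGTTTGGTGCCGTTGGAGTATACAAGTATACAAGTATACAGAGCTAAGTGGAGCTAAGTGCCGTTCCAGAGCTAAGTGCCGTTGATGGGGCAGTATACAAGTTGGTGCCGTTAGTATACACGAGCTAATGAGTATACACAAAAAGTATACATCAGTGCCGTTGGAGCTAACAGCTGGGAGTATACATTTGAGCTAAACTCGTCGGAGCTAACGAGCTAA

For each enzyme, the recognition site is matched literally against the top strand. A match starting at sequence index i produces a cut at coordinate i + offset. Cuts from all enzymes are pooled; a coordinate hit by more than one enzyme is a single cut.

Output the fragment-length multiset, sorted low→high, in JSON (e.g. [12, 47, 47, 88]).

[5,6,7,7,7,8,8,8,8,8,9,10,10,10,11,11,12,13,13,15,18,19]

Per-enzyme occurrences:
  VbrIV AGTATACA/3: at [20, 28, 36, 95, 116, 134, 147, 182] ⇒ [23, 31, 39, 98, 119, 137, 150, 185]
  MvoIV GTGCCGTT/0: at [0, 10, 61, 79, 108, 158] ⇒ [0, 10, 61, 79, 108, 158]
  IvoIV GAGCTAA/0: at [44, 54, 72, 125, 167, 193, 208, 216] ⇒ [44, 54, 72, 125, 167, 193, 208, 216]

Pooled cuts: [0, 10, 23, 31, 39, 44, 54, 61, 72, 79, 98, 108, 119, 125, 137, 150, 158, 167, 185, 193, 208, 216]

Fragment lengths:
  0→10: 10 bp
  10→23: 13 bp
  23→31: 8 bp
  31→39: 8 bp
  39→44: 5 bp
  44→54: 10 bp
  54→61: 7 bp
  61→72: 11 bp
  72→79: 7 bp
  79→98: 19 bp
  98→108: 10 bp
  108→119: 11 bp
  119→125: 6 bp
  125→137: 12 bp
  137→150: 13 bp
  150→158: 8 bp
  158→167: 9 bp
  167→185: 18 bp
  185→193: 8 bp
  193→208: 15 bp
  208→216: 8 bp
  216→0 (wrap): 223-216+0 = 7 bp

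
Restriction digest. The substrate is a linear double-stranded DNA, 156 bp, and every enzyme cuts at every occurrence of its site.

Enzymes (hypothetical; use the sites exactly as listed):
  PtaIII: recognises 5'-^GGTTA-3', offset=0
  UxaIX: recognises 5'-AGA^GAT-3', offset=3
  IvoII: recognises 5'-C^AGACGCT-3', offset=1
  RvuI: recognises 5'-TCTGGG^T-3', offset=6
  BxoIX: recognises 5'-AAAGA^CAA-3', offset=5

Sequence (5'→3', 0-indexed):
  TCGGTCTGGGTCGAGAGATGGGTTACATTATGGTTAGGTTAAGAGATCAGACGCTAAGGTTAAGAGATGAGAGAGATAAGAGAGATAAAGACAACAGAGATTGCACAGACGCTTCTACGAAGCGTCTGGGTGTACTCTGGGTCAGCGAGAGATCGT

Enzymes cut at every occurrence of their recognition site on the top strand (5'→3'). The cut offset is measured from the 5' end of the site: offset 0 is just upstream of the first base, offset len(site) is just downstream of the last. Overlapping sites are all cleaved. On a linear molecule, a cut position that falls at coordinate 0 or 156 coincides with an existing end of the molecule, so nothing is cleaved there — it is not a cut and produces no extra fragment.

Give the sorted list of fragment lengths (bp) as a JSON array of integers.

Scan for sites:
  PtaIII (GGTTA, off=0): starts [20, 31, 36, 57] → cuts [20, 31, 36, 57]
  UxaIX (AGAGAT, off=3): starts [13, 41, 62, 71, 80, 95, 147] → cuts [16, 44, 65, 74, 83, 98, 150]
  IvoII (CAGACGCT, off=1): starts [47, 105] → cuts [48, 106]
  RvuI (TCTGGGT, off=6): starts [4, 124, 135] → cuts [10, 130, 141]
  BxoIX (AAAGACAA, off=5): starts [86] → cuts [91]

All cut coordinates (distinct, sorted): [10, 16, 20, 31, 36, 44, 48, 57, 65, 74, 83, 91, 98, 106, 130, 141, 150]

Fragments:
  [0,10): 10 bp
  [10,16): 6 bp
  [16,20): 4 bp
  [20,31): 11 bp
  [31,36): 5 bp
  [36,44): 8 bp
  [44,48): 4 bp
  [48,57): 9 bp
  [57,65): 8 bp
  [65,74): 9 bp
  [74,83): 9 bp
  [83,91): 8 bp
  [91,98): 7 bp
  [98,106): 8 bp
  [106,130): 24 bp
  [130,141): 11 bp
  [141,150): 9 bp
  [150,156): 6 bp

[4,4,5,6,6,7,8,8,8,8,9,9,9,9,10,11,11,24]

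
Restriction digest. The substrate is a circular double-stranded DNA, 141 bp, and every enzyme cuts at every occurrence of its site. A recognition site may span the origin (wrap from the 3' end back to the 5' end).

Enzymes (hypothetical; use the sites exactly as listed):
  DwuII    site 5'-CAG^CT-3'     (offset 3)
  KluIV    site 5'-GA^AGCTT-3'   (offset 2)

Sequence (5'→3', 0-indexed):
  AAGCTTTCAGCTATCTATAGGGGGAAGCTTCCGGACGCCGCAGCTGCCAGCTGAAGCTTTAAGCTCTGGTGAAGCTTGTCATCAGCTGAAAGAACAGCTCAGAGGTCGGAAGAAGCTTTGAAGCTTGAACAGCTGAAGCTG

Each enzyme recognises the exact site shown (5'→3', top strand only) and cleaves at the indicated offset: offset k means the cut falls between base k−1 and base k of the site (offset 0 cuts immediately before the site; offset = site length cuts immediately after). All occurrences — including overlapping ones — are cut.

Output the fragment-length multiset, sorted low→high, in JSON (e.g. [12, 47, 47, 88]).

[4,7,8,9,10,11,12,13,15,16,18,18]

Per-enzyme occurrences:
  DwuII CAGCT/3: at [7, 40, 47, 82, 94, 129] ⇒ [10, 43, 50, 85, 97, 132]
  KluIV GAAGCTT/2: at [23, 52, 70, 111, 119, 140] ⇒ [1, 25, 54, 72, 113, 121]

Pooled cuts: [1, 10, 25, 43, 50, 54, 72, 85, 97, 113, 121, 132]

Fragment lengths:
  1→10: 9 bp
  10→25: 15 bp
  25→43: 18 bp
  43→50: 7 bp
  50→54: 4 bp
  54→72: 18 bp
  72→85: 13 bp
  85→97: 12 bp
  97→113: 16 bp
  113→121: 8 bp
  121→132: 11 bp
  132→1 (wrap): 141-132+1 = 10 bp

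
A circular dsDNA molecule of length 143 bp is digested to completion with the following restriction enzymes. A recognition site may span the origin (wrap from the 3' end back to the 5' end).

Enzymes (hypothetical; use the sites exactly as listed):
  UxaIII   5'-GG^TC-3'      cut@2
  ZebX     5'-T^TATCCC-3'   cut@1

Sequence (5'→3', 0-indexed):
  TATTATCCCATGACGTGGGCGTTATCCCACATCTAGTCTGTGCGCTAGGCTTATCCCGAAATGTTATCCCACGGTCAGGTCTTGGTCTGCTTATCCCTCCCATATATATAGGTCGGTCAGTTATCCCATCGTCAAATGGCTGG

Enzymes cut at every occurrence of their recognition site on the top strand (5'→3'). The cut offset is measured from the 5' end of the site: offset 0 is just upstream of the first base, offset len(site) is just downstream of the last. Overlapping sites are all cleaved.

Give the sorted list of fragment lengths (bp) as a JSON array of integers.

Scan for sites:
  UxaIII GGTC/2: at [72, 77, 83, 110, 114] ⇒ [74, 79, 85, 112, 116]
  ZebX TTATCCC/1: at [2, 21, 50, 63, 90, 120] ⇒ [3, 22, 51, 64, 91, 121]

Pooled cuts: [3, 22, 51, 64, 74, 79, 85, 91, 112, 116, 121]

Fragments:
  3→22: 19 bp
  22→51: 29 bp
  51→64: 13 bp
  64→74: 10 bp
  74→79: 5 bp
  79→85: 6 bp
  85→91: 6 bp
  91→112: 21 bp
  112→116: 4 bp
  116→121: 5 bp
  121→3 (wrap): 143-121+3 = 25 bp

[4,5,5,6,6,10,13,19,21,25,29]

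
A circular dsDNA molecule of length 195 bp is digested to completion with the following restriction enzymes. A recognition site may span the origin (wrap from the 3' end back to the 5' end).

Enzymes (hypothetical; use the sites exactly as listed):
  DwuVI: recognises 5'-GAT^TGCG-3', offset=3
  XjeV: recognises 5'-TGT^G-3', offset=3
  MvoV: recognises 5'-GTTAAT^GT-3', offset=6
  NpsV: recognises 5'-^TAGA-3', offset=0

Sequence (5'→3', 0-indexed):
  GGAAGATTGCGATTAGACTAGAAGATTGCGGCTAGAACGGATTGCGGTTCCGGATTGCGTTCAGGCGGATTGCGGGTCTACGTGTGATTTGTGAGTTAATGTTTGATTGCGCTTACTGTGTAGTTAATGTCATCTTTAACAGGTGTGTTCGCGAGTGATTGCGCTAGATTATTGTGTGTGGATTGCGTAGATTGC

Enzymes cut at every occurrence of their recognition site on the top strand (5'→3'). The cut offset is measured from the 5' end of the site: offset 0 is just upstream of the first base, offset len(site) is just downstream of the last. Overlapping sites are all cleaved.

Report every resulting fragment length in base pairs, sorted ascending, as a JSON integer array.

Scan for sites:
  DwuVI (GATTGCG, off=3): starts [4, 23, 39, 52, 67, 104, 156, 180, 189] → cuts [7, 26, 42, 55, 70, 107, 159, 183, 192]
  XjeV (TGTG, off=3): starts [82, 89, 116, 143, 172, 174, 176] → cuts [85, 92, 119, 146, 175, 177, 179]
  MvoV (GTTAATGT, off=6): starts [94, 122] → cuts [100, 128]
  NpsV (TAGA, off=0): starts [13, 18, 32, 164, 187] → cuts [13, 18, 32, 164, 187]

Pooled cuts: [7, 13, 18, 26, 32, 42, 55, 70, 85, 92, 100, 107, 119, 128, 146, 159, 164, 175, 177, 179, 183, 187, 192]

Fragment lengths:
  7→13: 6 bp
  13→18: 5 bp
  18→26: 8 bp
  26→32: 6 bp
  32→42: 10 bp
  42→55: 13 bp
  55→70: 15 bp
  70→85: 15 bp
  85→92: 7 bp
  92→100: 8 bp
  100→107: 7 bp
  107→119: 12 bp
  119→128: 9 bp
  128→146: 18 bp
  146→159: 13 bp
  159→164: 5 bp
  164→175: 11 bp
  175→177: 2 bp
  177→179: 2 bp
  179→183: 4 bp
  183→187: 4 bp
  187→192: 5 bp
  192→7 (wrap): 195-192+7 = 10 bp

[2,2,4,4,5,5,5,6,6,7,7,8,8,9,10,10,11,12,13,13,15,15,18]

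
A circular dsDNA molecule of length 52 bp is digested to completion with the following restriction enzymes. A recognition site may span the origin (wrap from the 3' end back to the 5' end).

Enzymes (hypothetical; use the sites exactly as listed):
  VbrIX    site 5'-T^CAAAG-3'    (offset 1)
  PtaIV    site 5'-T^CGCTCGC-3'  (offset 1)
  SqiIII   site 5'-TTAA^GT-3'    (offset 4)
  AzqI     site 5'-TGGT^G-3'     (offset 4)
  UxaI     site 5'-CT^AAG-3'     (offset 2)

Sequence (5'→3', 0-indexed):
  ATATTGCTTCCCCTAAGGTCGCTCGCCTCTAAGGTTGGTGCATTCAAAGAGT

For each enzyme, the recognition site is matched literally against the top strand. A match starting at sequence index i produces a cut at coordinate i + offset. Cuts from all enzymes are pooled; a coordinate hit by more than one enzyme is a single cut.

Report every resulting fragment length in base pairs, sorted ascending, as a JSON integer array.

Site scan:
  VbrIX TCAAAG/1: at [43] ⇒ [44]
  PtaIV TCGCTCGC/1: at [18] ⇒ [19]
  SqiIII (TTAAGT, off=4): no sites
  AzqI TGGTG/4: at [35] ⇒ [39]
  UxaI CTAAG/2: at [12, 28] ⇒ [14, 30]

All cut coordinates (distinct, sorted): [14, 19, 30, 39, 44]

Fragments:
  14→19: 5 bp
  19→30: 11 bp
  30→39: 9 bp
  39→44: 5 bp
  44→14 (wrap): 52-44+14 = 22 bp

[5,5,9,11,22]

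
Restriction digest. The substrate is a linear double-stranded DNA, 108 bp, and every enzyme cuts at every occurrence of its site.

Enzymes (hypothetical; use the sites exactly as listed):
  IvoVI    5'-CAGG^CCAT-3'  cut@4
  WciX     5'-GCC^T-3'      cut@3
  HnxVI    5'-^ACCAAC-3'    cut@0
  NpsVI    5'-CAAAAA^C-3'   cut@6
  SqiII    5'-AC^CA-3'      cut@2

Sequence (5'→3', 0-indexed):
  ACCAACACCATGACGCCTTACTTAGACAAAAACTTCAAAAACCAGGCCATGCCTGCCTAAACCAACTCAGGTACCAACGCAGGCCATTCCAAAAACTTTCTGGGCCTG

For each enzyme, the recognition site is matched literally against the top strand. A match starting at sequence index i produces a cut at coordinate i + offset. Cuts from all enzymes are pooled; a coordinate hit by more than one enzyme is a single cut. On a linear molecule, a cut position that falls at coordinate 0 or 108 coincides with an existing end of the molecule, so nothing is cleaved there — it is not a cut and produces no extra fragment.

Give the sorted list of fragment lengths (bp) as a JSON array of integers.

Site scan:
  IvoVI (CAGGCCAT, off=4): starts [42, 79] → cuts [46, 83]
  WciX (GCCT, off=3): starts [14, 50, 54, 103] → cuts [17, 53, 57, 106]
  HnxVI (ACCAAC, off=0): starts [0, 60, 72] → cuts [60, 72] (position 0 is a terminus of the linear molecule — no cut)
  NpsVI (CAAAAAC, off=6): starts [26, 35, 89] → cuts [32, 41, 95]
  SqiII (ACCA, off=2): starts [0, 6, 40, 60, 72] → cuts [2, 8, 42, 62, 74]

All cut coordinates (distinct, sorted): [2, 8, 17, 32, 41, 42, 46, 53, 57, 60, 62, 72, 74, 83, 95, 106]

Fragment lengths:
  [0,2): 2 bp
  [2,8): 6 bp
  [8,17): 9 bp
  [17,32): 15 bp
  [32,41): 9 bp
  [41,42): 1 bp
  [42,46): 4 bp
  [46,53): 7 bp
  [53,57): 4 bp
  [57,60): 3 bp
  [60,62): 2 bp
  [62,72): 10 bp
  [72,74): 2 bp
  [74,83): 9 bp
  [83,95): 12 bp
  [95,106): 11 bp
  [106,108): 2 bp

[1,2,2,2,2,3,4,4,6,7,9,9,9,10,11,12,15]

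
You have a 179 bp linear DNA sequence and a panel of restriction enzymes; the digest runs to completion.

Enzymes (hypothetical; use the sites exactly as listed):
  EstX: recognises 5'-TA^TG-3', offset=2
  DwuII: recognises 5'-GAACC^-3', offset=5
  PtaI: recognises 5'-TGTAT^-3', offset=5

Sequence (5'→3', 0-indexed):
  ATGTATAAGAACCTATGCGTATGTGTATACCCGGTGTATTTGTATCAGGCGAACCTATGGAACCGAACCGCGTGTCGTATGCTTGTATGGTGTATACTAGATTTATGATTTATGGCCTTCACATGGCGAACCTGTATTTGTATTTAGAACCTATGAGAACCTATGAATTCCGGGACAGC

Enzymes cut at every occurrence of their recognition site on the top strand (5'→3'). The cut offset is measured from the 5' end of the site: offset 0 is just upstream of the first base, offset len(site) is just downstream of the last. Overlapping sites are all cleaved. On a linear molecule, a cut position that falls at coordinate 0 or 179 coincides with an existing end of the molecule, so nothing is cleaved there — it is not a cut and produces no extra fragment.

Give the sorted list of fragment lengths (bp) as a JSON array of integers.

[1,2,2,2,2,5,5,6,6,6,6,7,7,7,7,7,8,8,8,10,10,10,11,16,20]

Scan for sites:
  EstX TATG/2: at [13, 19, 55, 77, 85, 103, 110, 151, 161] ⇒ [15, 21, 57, 79, 87, 105, 112, 153, 163]
  DwuII GAACC/5: at [8, 50, 59, 64, 127, 146, 156] ⇒ [13, 55, 64, 69, 132, 151, 161]
  PtaI TGTAT/5: at [1, 23, 34, 40, 83, 90, 132, 138] ⇒ [6, 28, 39, 45, 88, 95, 137, 143]

Pooled cuts: [6, 13, 15, 21, 28, 39, 45, 55, 57, 64, 69, 79, 87, 88, 95, 105, 112, 132, 137, 143, 151, 153, 161, 163]

Fragments:
  [0,6): 6 bp
  [6,13): 7 bp
  [13,15): 2 bp
  [15,21): 6 bp
  [21,28): 7 bp
  [28,39): 11 bp
  [39,45): 6 bp
  [45,55): 10 bp
  [55,57): 2 bp
  [57,64): 7 bp
  [64,69): 5 bp
  [69,79): 10 bp
  [79,87): 8 bp
  [87,88): 1 bp
  [88,95): 7 bp
  [95,105): 10 bp
  [105,112): 7 bp
  [112,132): 20 bp
  [132,137): 5 bp
  [137,143): 6 bp
  [143,151): 8 bp
  [151,153): 2 bp
  [153,161): 8 bp
  [161,163): 2 bp
  [163,179): 16 bp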